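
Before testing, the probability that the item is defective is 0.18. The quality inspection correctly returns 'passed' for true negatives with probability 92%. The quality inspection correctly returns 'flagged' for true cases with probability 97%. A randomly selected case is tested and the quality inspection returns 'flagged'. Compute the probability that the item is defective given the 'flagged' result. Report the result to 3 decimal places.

P(H | E) ≈ 0.727

Write H for 'the item is defective'. Prior odds H:¬H = 0.18/0.82 = 0.21951. For the 'flagged' outcome, the likelihood ratio is 0.97/0.08 = 12.125.
Posterior odds = 0.21951 × 12.125 = 2.6616, so P(H|E) = 2.6616/(1+2.6616) = 0.727.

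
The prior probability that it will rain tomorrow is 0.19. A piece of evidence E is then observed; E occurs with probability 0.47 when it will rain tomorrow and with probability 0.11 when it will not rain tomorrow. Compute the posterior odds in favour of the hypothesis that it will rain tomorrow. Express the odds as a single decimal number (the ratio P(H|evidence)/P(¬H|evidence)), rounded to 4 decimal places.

Prior odds = 0.19/(1−0.19) = 0.23457.
Likelihood ratio for E = 0.47/0.11 = 4.2727.
Posterior odds = prior odds × LR = 1.0022.

Posterior odds ≈ 1.0022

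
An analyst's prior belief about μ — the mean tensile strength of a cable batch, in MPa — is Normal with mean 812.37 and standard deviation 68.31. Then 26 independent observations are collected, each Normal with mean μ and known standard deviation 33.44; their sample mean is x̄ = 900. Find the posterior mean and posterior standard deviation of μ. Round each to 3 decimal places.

Posterior mean ≈ 899.200; posterior SD ≈ 6.528

Prior precision 1/τ₀² = 1/68.31² = 0.00021430; data precision n/σ² = 26/33.44² = 0.0232510.
Posterior precision = 0.00021430 + 0.0232510 = 0.0234653, giving posterior SD = 1/√0.0234653 = 6.528.
Posterior mean = (0.00021430·812.37 + 0.0232510·900) / 0.0234653 = 899.200.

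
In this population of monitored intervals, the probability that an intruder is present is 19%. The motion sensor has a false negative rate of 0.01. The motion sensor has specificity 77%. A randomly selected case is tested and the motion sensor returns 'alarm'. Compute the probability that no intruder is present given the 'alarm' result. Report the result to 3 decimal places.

Write H for 'an intruder is present'. Prior odds H:¬H = 0.19/0.81 = 0.23457. For the 'alarm' outcome, the likelihood ratio is 0.99/0.23 = 4.3043.
Posterior odds = 0.23457 × 4.3043 = 1.0097, so P(H|E) = 1.0097/(1+1.0097) = 0.502. Then P(¬H|E) = 1 − 0.502 = 0.498.

P(¬H | E) ≈ 0.498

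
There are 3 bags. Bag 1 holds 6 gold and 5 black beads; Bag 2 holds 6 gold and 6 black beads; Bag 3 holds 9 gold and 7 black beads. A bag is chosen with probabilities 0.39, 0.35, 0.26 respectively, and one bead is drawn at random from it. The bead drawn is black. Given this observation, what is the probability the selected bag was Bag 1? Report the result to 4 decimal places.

Tabulate prior·likelihood by source: [1] prior 0.39, lik 0.4545, product 0.1773; [2] prior 0.35, lik 0.5, product 0.1750; [3] prior 0.26, lik 0.4375, product 0.1138.
Normalizing constant = 0.46602; the posterior for Bag 1 is its product over the sum, 0.1773/0.46602 = 0.3804.

Posterior probability ≈ 0.3804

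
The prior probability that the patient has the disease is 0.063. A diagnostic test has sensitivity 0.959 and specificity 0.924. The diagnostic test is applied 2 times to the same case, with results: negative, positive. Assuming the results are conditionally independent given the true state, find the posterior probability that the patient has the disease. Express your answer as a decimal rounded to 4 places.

Posterior P(H) ≈ 0.0363

With H the event that the patient has the disease, the joint likelihood of the observed sequence is P(data|H) = 0.041·0.959 = 0.039319 and P(data|¬H) = 0.924·0.076 = 0.070224.
Bayes: P(H|data) = 0.063·0.039319 / (0.063·0.039319 + 0.937·0.070224) = 0.0024771/0.068277 = 0.0363.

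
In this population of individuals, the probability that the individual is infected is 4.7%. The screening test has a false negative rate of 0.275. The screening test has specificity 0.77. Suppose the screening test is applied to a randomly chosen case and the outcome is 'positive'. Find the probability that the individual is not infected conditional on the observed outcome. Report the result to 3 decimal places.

Let H be the event that the individual is infected. P(H) = 0.047, so P(¬H) = 0.953. With E the 'positive' result, P(E|H) = 0.725 and P(E|¬H) = 0.23.
P(E) = 0.725·0.047 + 0.23·0.953 = 0.034075 + 0.21919 = 0.25327.
By Bayes' theorem, P(H|E) = 0.034075 / 0.25327 = 0.135. Hence P(¬H|E) = 1 − 0.135 = 0.865.

P(¬H | E) ≈ 0.865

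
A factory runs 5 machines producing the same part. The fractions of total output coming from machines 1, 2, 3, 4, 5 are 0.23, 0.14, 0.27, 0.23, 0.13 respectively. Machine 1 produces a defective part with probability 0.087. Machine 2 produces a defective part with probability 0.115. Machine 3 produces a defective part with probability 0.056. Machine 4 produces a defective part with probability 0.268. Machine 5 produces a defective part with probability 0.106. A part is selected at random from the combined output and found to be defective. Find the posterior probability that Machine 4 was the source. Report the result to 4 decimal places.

Posterior probability ≈ 0.4867

P(defective|M1) = 0.087; P(defective|M2) = 0.115; P(defective|M3) = 0.056; P(defective|M4) = 0.268; P(defective|M5) = 0.106.
Prior × likelihood for each source: 0.23·0.087=0.02001, 0.14·0.115=0.01610, 0.27·0.056=0.01512, 0.23·0.268=0.06164, 0.13·0.106=0.01378. Summing gives P(defective) = 0.12665.
P(Machine 4 | defective) = 0.06164 / 0.12665 = 0.4867.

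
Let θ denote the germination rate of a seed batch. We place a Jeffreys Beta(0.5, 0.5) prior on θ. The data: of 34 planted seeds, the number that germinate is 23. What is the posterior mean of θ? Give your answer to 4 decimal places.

Observing 23 successes and 11 failures updates Beta(0.5, 0.5) by adding the success and failure counts to the two shape parameters: α = 0.5+23 = 23.5, β = 0.5+11 = 11.5.
E[θ | data] = 23.5/(23.5+11.5) = 0.6714.

Posterior mean ≈ 0.6714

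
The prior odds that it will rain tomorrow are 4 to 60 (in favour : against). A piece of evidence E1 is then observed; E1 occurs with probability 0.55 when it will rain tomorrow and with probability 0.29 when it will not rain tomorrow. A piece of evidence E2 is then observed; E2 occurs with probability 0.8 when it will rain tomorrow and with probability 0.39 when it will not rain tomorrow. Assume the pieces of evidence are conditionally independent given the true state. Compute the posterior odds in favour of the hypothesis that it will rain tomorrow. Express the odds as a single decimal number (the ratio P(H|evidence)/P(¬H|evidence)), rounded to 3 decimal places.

Prior odds = 4/60 = 0.066667.
Likelihood ratio for E1 = 0.55/0.29 = 1.8966.
Likelihood ratio for E2 = 0.8/0.39 = 2.0513.
Posterior odds = prior odds × LR₁ × LR₂ = 0.25936.

Posterior odds ≈ 0.259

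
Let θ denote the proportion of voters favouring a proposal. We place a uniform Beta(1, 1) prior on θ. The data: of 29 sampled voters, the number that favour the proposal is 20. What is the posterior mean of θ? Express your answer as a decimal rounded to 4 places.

The binomial likelihood is conjugate to the Beta prior: with 20 successes and 9 failures, the posterior is Beta(1+20, 1+9) = Beta(21, 10).
E[θ | data] = 21/(21+10) = 0.6774.

Posterior mean ≈ 0.6774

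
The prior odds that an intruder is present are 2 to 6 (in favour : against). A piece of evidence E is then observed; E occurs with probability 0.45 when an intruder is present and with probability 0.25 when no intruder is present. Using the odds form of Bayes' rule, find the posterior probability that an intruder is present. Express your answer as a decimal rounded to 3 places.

Prior odds = 2/6 = 0.33333. In log-odds, ln(0.33333) = -1.0986.
Add log likelihood ratio: ln(1.8000) = 0.58779.
Posterior log-odds = -0.51083, so posterior odds = exp(-0.51083) = 0.60000. Converting, P(H|E) = 0.60000/1.6000 = 0.375.

Posterior probability ≈ 0.375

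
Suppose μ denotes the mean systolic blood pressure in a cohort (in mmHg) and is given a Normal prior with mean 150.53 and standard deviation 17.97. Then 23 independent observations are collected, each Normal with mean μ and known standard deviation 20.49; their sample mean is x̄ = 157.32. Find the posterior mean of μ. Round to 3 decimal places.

Prior precision 1/τ₀² = 1/17.97² = 0.00309673; data precision n/σ² = 23/20.49² = 0.0547828.
Posterior precision = 0.00309673 + 0.0547828 = 0.0578795.
Posterior mean = (0.00309673·150.53 + 0.0547828·157.32) / 0.0578795 = 156.957.

Posterior mean ≈ 156.957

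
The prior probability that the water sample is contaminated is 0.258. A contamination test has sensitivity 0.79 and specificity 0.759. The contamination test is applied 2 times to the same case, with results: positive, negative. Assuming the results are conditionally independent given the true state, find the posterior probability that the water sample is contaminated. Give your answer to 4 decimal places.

Posterior P(H) ≈ 0.2398

Let H be the event that the water sample is contaminated; start with P(H) = 0.258. P('positive'|H) = 0.79, P('positive'|¬H) = 0.241.
Update on result 1 ('positive'): P(H) ← 0.79·0.2580 / (0.79·0.2580 + 0.241·0.7420) = 0.20382/0.38264 = 0.5327.
Update on result 2 ('negative'): P(H) ← 0.21·0.5327 / (0.21·0.5327 + 0.759·0.4673) = 0.11186/0.46657 = 0.2398.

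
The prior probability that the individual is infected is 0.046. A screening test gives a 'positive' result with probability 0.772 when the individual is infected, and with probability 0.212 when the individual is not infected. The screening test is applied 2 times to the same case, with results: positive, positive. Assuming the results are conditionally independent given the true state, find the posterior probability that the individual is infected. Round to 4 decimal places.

Let H be the event that the individual is infected; start with P(H) = 0.046. P('positive'|H) = 0.772, P('positive'|¬H) = 0.212.
Update on result 1 ('positive'): P(H) ← 0.772·0.0460 / (0.772·0.0460 + 0.212·0.9540) = 0.035512/0.23776 = 0.1494.
Update on result 2 ('positive'): P(H) ← 0.772·0.1494 / (0.772·0.1494 + 0.212·0.8506) = 0.11531/0.29564 = 0.3900.

Posterior P(H) ≈ 0.3900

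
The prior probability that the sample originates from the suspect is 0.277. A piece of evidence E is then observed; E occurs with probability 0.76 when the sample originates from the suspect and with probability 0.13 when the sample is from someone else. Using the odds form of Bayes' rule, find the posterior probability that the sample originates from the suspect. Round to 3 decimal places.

Prior odds = 0.277/(1−0.277) = 0.38313. In log-odds, ln(0.38313) = -0.95939.
Add log likelihood ratio: ln(5.8462) = 1.7658.
Posterior log-odds = 0.80639, so posterior odds = exp(0.80639) = 2.2398. Converting, P(H|E) = 2.2398/3.2398 = 0.691.

Posterior probability ≈ 0.691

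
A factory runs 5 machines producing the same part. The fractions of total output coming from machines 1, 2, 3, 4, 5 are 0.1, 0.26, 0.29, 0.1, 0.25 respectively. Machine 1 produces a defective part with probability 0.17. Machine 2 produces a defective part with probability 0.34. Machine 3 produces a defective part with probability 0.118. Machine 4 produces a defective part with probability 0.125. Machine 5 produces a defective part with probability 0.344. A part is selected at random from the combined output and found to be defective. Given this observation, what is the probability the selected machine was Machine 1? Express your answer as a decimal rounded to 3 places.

P(defective|M1) = 0.17; P(defective|M2) = 0.34; P(defective|M3) = 0.118; P(defective|M4) = 0.125; P(defective|M5) = 0.344.
Prior × likelihood for each source: 0.1·0.17=0.01700, 0.26·0.34=0.08840, 0.29·0.118=0.03422, 0.1·0.125=0.01250, 0.25·0.344=0.08600. Summing gives P(defective) = 0.23812.
P(Machine 1 | defective) = 0.01700 / 0.23812 = 0.071.

Posterior probability ≈ 0.071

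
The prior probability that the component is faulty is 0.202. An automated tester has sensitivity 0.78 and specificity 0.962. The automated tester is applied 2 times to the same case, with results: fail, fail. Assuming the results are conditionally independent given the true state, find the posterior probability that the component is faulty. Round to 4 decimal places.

Let H be the event that the component is faulty; start with P(H) = 0.202. P('fail'|H) = 0.78, P('fail'|¬H) = 0.038.
Update on result 1 ('fail'): P(H) ← 0.78·0.2020 / (0.78·0.2020 + 0.038·0.7980) = 0.15756/0.18788 = 0.8386.
Update on result 2 ('fail'): P(H) ← 0.78·0.8386 / (0.78·0.8386 + 0.038·0.1614) = 0.65411/0.66024 = 0.9907.

Posterior P(H) ≈ 0.9907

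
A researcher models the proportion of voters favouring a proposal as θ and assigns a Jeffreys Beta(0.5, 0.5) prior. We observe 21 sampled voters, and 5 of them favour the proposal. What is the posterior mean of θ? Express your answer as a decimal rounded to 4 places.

The binomial likelihood is conjugate to the Beta prior: with 5 successes and 16 failures, the posterior is Beta(0.5+5, 0.5+16) = Beta(5.5, 16.5).
Posterior mean = α/(α+β) = 5.5/22 = 0.2500.

Posterior mean ≈ 0.2500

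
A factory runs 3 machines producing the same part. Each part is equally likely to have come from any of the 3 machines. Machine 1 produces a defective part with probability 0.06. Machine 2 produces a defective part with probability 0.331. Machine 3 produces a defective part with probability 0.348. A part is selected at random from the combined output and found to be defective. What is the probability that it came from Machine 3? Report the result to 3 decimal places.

P(defective|M1) = 0.06; P(defective|M2) = 0.331; P(defective|M3) = 0.348.
Prior × likelihood for each source: 0.333333·0.06=0.02000, 0.333333·0.331=0.1103, 0.333333·0.348=0.1160. Summing gives P(defective) = 0.24633.
P(Machine 3 | defective) = 0.1160 / 0.24633 = 0.471.

Posterior probability ≈ 0.471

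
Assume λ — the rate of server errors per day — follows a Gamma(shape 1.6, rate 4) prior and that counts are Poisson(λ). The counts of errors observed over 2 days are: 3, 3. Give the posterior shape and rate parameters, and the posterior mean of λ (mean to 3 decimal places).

Posterior: Gamma(shape=7.6, rate=6); mean ≈ 1.267

The Poisson likelihood adds the total count to the shape and the number of exposure periods to the rate. Here ∑xᵢ = 6 and n = 2, so shape 1.6→7.6 and rate 4→6.
E[λ | data] = 7.6/6 = 1.267.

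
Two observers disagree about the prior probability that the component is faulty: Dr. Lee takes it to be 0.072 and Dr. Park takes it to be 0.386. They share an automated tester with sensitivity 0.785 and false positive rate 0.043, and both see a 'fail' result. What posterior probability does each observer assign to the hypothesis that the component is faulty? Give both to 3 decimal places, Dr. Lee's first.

Dr. Lee: 0.586; Dr. Park: 0.920

P('+'|H) = 0.785, P('+'|¬H) = 0.043.
Dr. Lee: numerator 0.785·0.072 = 0.056520; evidence = 0.056520+0.043·0.928 = 0.096424; posterior = 0.586.
Dr. Park: numerator 0.785·0.386 = 0.30301; evidence = 0.30301+0.043·0.614 = 0.32941; posterior = 0.920.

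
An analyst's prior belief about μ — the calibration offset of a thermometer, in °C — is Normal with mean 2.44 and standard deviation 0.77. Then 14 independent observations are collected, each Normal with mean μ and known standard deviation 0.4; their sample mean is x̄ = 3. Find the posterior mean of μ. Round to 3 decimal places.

Prior precision 1/τ₀² = 1/0.77² = 1.68663; data precision n/σ² = 14/0.4² = 87.5000.
Posterior precision = 1.68663 + 87.5000 = 89.1866.
Posterior mean = (1.68663·2.44 + 87.5000·3) / 89.1866 = 2.989.

Posterior mean ≈ 2.989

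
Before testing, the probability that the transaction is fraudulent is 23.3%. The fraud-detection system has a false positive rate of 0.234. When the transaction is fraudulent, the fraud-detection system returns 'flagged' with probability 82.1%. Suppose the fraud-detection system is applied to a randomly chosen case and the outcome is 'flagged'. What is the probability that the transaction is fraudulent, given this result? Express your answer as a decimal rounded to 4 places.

Let H be the event that the transaction is fraudulent. P(H) = 0.233, so P(¬H) = 0.767. With E the 'flagged' result, P(E|H) = 0.821 and P(E|¬H) = 0.234.
P(E) = 0.821·0.233 + 0.234·0.767 = 0.19129 + 0.17948 = 0.37077.
By Bayes' theorem, P(H|E) = 0.19129 / 0.37077 = 0.5159.

P(H | E) ≈ 0.5159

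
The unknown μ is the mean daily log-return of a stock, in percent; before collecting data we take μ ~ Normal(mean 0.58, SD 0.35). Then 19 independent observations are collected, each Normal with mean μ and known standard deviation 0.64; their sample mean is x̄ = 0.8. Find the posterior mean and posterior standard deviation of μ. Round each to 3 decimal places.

Prior precision 1/τ₀² = 1/0.35² = 8.16327; data precision n/σ² = 19/0.64² = 46.3867.
Posterior precision = 8.16327 + 46.3867 = 54.5500, giving posterior SD = 1/√54.5500 = 0.135.
Posterior mean = (8.16327·0.58 + 46.3867·0.8) / 54.5500 = 0.767.

Posterior mean ≈ 0.767; posterior SD ≈ 0.135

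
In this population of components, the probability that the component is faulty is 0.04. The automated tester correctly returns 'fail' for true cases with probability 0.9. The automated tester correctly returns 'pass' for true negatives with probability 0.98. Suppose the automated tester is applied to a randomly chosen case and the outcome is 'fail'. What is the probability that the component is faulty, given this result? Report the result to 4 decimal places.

Let H be the event that the component is faulty. P(H) = 0.04, so P(¬H) = 0.96. With E the 'fail' result, P(E|H) = 0.9 and P(E|¬H) = 0.02.
P(E) = 0.9·0.04 + 0.02·0.96 = 0.036000 + 0.019200 = 0.055200.
By Bayes' theorem, P(H|E) = 0.036000 / 0.055200 = 0.6522.

P(H | E) ≈ 0.6522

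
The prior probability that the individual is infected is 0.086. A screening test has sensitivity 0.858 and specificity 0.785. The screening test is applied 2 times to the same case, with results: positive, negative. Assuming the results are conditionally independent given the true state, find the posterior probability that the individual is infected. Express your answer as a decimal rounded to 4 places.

Posterior P(H) ≈ 0.0636

Let H be the event that the individual is infected; start with P(H) = 0.086. P('positive'|H) = 0.858, P('positive'|¬H) = 0.215.
Update on result 1 ('positive'): P(H) ← 0.858·0.0860 / (0.858·0.0860 + 0.215·0.9140) = 0.073788/0.27030 = 0.2730.
Update on result 2 ('negative'): P(H) ← 0.142·0.2730 / (0.142·0.2730 + 0.785·0.7270) = 0.038764/0.60947 = 0.0636.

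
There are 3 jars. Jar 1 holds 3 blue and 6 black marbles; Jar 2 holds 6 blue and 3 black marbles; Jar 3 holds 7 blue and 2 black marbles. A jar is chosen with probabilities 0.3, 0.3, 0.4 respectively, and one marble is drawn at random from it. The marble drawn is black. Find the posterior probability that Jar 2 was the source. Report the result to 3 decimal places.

Tabulate prior·likelihood by source: [1] prior 0.3, lik 0.6667, product 0.2000; [2] prior 0.3, lik 0.3333, product 0.1000; [3] prior 0.4, lik 0.2222, product 0.08889.
Normalizing constant = 0.38889; the posterior for Jar 2 is its product over the sum, 0.1000/0.38889 = 0.257.

Posterior probability ≈ 0.257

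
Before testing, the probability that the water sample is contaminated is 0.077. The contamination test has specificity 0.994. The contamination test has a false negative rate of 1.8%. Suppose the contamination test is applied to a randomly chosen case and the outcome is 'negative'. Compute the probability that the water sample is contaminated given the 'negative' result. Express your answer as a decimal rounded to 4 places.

Let H be the event that the water sample is contaminated. P(H) = 0.077, so P(¬H) = 0.923. With E the 'negative' result, P(E|H) = 0.018 and P(E|¬H) = 0.994.
P(E) = 0.018·0.077 + 0.994·0.923 = 0.0013860 + 0.91746 = 0.91885.
By Bayes' theorem, P(H|E) = 0.0013860 / 0.91885 = 0.0015.

P(H | E) ≈ 0.0015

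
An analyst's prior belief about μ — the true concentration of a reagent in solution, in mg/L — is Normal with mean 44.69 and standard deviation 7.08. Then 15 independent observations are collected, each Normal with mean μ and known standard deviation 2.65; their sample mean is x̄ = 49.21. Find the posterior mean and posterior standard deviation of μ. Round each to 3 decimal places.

Posterior mean ≈ 49.168; posterior SD ≈ 0.681

Prior precision 1/τ₀² = 1/7.08² = 0.0199496; data precision n/σ² = 15/2.65² = 2.13599.
Posterior precision = 0.0199496 + 2.13599 = 2.15594, giving posterior SD = 1/√2.15594 = 0.681.
Posterior mean = (0.0199496·44.69 + 2.13599·49.21) / 2.15594 = 49.168.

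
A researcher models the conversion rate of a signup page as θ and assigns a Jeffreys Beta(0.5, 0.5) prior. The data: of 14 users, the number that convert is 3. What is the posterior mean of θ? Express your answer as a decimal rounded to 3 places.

Observing 3 successes and 11 failures updates Beta(0.5, 0.5) by adding the success and failure counts to the two shape parameters: α = 0.5+3 = 3.5, β = 0.5+11 = 11.5.
Posterior mean = α/(α+β) = 3.5/15 = 0.233.

Posterior mean ≈ 0.233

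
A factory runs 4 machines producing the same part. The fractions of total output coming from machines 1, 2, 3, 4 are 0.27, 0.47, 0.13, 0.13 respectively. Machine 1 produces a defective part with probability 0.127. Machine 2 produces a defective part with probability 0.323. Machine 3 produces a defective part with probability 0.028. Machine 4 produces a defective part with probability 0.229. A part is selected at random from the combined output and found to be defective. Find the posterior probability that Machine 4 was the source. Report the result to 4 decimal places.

Posterior probability ≈ 0.1356

P(defective|M1) = 0.127; P(defective|M2) = 0.323; P(defective|M3) = 0.028; P(defective|M4) = 0.229.
Prior × likelihood for each source: 0.27·0.127=0.03429, 0.47·0.323=0.1518, 0.13·0.028=0.003640, 0.13·0.229=0.02977. Summing gives P(defective) = 0.21951.
P(Machine 4 | defective) = 0.02977 / 0.21951 = 0.1356.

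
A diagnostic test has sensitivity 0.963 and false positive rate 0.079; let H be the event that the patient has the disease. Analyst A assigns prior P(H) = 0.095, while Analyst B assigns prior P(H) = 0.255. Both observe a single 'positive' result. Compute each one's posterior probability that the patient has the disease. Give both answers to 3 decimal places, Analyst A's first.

The likelihood ratio for a 'positive' result is 0.963/0.079 = 12.190.
Analyst A: prior odds 0.095/0.905 = 0.10497; posterior odds 1.2796; posterior probability 0.561.
Analyst B: prior odds 0.255/0.745 = 0.34228; posterior odds 4.1724; posterior probability 0.807.

Analyst A: 0.561; Analyst B: 0.807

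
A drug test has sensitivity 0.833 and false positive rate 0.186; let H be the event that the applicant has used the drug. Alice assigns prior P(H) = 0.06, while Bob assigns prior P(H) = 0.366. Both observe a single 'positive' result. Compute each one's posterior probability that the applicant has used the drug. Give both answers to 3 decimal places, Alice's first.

The likelihood ratio for a 'positive' result is 0.833/0.186 = 4.4785.
Alice: prior odds 0.06/0.94 = 0.063830; posterior odds 0.28586; posterior probability 0.222.
Bob: prior odds 0.366/0.634 = 0.57729; posterior odds 2.5854; posterior probability 0.721.

Alice: 0.222; Bob: 0.721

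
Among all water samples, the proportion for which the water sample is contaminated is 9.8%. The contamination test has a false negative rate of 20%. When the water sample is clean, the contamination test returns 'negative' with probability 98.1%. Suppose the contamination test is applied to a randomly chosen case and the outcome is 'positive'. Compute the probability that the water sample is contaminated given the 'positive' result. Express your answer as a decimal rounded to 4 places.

P(H | E) ≈ 0.8206

Write H for 'the water sample is contaminated'. Prior odds H:¬H = 0.098/0.902 = 0.10865. For the 'positive' outcome, the likelihood ratio is 0.8/0.019 = 42.105.
Posterior odds = 0.10865 × 42.105 = 4.5746, so P(H|E) = 4.5746/(1+4.5746) = 0.8206.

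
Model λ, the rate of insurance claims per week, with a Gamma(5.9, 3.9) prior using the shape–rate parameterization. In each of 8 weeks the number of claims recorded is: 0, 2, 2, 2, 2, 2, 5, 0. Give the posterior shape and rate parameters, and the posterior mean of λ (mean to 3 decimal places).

Total count ∑xᵢ = 15 over n = 8 weeks.
Gamma is conjugate to the Poisson likelihood: posterior is Gamma(shape = 5.9+15 = 20.9, rate = 3.9+8 = 11.9).
E[λ | data] = 20.9/11.9 = 1.756.

Posterior: Gamma(shape=20.9, rate=11.9); mean ≈ 1.756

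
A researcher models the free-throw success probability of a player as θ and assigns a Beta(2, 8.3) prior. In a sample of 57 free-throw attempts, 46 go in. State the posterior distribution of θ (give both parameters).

Posterior: Beta(48, 19.3)

Observing 46 successes and 11 failures updates Beta(2, 8.3) by adding the success and failure counts to the two shape parameters: α = 2+46 = 48, β = 8.3+11 = 19.3.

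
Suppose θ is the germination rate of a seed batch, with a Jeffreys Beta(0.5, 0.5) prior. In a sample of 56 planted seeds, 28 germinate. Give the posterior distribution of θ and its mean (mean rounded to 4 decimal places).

Observing 28 successes and 28 failures updates Beta(0.5, 0.5) by adding the success and failure counts to the two shape parameters: α = 0.5+28 = 28.5, β = 0.5+28 = 28.5.
Posterior mean = α/(α+β) = 28.5/57 = 0.5000.

Posterior: Beta(28.5, 28.5); mean ≈ 0.5000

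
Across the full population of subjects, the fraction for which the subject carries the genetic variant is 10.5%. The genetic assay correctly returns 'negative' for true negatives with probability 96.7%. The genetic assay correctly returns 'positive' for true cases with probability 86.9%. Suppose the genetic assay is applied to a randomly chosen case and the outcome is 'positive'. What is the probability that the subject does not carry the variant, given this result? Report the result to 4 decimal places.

Write H for 'the subject carries the genetic variant'. Prior odds H:¬H = 0.105/0.895 = 0.11732. For the 'positive' outcome, the likelihood ratio is 0.869/0.033 = 26.333.
Posterior odds = 0.11732 × 26.333 = 3.0894, so P(H|E) = 3.0894/(1+3.0894) = 0.7555. Then P(¬H|E) = 1 − 0.7555 = 0.2445.

P(¬H | E) ≈ 0.2445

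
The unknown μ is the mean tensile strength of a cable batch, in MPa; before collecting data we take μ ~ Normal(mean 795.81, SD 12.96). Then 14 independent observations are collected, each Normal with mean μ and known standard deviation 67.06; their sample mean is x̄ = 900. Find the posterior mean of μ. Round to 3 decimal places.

Posterior mean ≈ 831.584

Prior precision 1/τ₀² = 1/12.96² = 0.00595374; data precision n/σ² = 14/67.06² = 0.00311316.
Posterior precision = 0.00595374 + 0.00311316 = 0.00906690.
Posterior mean = (0.00595374·795.81 + 0.00311316·900) / 0.00906690 = 831.584.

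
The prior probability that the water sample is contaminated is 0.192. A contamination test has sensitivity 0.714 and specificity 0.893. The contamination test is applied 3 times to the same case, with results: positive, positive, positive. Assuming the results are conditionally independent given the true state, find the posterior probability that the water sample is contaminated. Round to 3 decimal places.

Posterior P(H) ≈ 0.986

With H the event that the water sample is contaminated, the joint likelihood of the observed sequence is P(data|H) = 0.714·0.714·0.714 = 0.36399 and P(data|¬H) = 0.107·0.107·0.107 = 0.0012250.
Bayes: P(H|data) = 0.192·0.36399 / (0.192·0.36399 + 0.808·0.0012250) = 0.069887/0.070877 = 0.9860.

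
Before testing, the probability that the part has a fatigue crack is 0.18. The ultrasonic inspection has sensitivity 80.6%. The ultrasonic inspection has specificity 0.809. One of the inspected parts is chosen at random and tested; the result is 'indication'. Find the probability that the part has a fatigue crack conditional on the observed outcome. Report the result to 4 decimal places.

P(H | E) ≈ 0.4809

Write H for 'the part has a fatigue crack'. Prior odds H:¬H = 0.18/0.82 = 0.21951. For the 'indication' outcome, the likelihood ratio is 0.806/0.191 = 4.2199.
Posterior odds = 0.21951 × 4.2199 = 0.92632, so P(H|E) = 0.92632/(1+0.92632) = 0.4809.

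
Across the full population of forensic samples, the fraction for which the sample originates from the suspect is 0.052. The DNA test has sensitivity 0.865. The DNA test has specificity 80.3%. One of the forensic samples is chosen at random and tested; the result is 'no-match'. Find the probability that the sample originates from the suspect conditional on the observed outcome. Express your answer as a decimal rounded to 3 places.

Write H for 'the sample originates from the suspect'. Prior odds H:¬H = 0.052/0.948 = 0.054852. For the 'no-match' outcome, the likelihood ratio is 0.135/0.803 = 0.16812.
Posterior odds = 0.054852 × 0.16812 = 0.0092217, so P(H|E) = 0.0092217/(1+0.0092217) = 0.009.

P(H | E) ≈ 0.009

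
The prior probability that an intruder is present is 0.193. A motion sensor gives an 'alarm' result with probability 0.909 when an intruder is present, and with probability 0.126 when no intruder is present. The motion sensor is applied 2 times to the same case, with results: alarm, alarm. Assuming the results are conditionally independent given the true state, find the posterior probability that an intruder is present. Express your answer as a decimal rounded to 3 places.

Let H be the event that an intruder is present; start with P(H) = 0.193. P('alarm'|H) = 0.909, P('alarm'|¬H) = 0.126.
Update on result 1 ('alarm'): P(H) ← 0.909·0.1930 / (0.909·0.1930 + 0.126·0.8070) = 0.17544/0.27712 = 0.6331.
Update on result 2 ('alarm'): P(H) ← 0.909·0.6331 / (0.909·0.6331 + 0.126·0.3669) = 0.57546/0.62170 = 0.9256.

Posterior P(H) ≈ 0.926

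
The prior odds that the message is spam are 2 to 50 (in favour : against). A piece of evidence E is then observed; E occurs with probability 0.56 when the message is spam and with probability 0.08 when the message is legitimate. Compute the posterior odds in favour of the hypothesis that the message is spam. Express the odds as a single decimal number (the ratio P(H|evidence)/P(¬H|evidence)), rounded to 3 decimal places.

Posterior odds ≈ 0.280

Prior odds = 2/50 = 0.040000.
Likelihood ratio for E = 0.56/0.08 = 7.0000.
Posterior odds = prior odds × LR = 0.28000.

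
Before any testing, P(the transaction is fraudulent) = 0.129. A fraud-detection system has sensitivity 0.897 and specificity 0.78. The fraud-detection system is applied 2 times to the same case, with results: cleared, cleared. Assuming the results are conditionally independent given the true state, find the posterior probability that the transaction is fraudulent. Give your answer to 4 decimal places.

Posterior P(H) ≈ 0.0026

With H the event that the transaction is fraudulent, the joint likelihood of the observed sequence is P(data|H) = 0.103·0.103 = 0.010609 and P(data|¬H) = 0.78·0.78 = 0.60840.
Bayes: P(H|data) = 0.129·0.010609 / (0.129·0.010609 + 0.871·0.60840) = 0.0013686/0.53128 = 0.0026.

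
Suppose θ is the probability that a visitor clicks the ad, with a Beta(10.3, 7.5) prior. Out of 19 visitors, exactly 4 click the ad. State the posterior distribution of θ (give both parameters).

Observing 4 successes and 15 failures updates Beta(10.3, 7.5) by adding the success and failure counts to the two shape parameters: α = 10.3+4 = 14.3, β = 7.5+15 = 22.5.

Posterior: Beta(14.3, 22.5)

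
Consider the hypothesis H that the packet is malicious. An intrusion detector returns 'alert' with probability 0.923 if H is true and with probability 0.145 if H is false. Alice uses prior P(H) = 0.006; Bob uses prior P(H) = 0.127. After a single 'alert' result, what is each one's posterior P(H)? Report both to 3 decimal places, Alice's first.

The likelihood ratio for an 'alert' result is 0.923/0.145 = 6.3655.
Alice: prior odds 0.006/0.994 = 0.0060362; posterior odds 0.038424; posterior probability 0.037.
Bob: prior odds 0.127/0.873 = 0.14548; posterior odds 0.92603; posterior probability 0.481.

Alice: 0.037; Bob: 0.481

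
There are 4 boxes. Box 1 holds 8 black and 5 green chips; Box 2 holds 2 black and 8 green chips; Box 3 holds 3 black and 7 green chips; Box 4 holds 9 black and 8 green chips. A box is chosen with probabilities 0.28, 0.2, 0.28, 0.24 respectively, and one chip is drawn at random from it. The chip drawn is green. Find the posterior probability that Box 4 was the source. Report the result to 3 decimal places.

P(green|Box 1) = 0.3846; P(green|Box 2) = 0.8; P(green|Box 3) = 0.7; P(green|Box 4) = 0.4706.
Prior × likelihood for each source: 0.28·0.3846=0.1077, 0.2·0.8=0.1600, 0.28·0.7=0.1960, 0.24·0.4706=0.1129. Summing gives P(green) = 0.57663.
P(Box 4 | green) = 0.1129 / 0.57663 = 0.196.

Posterior probability ≈ 0.196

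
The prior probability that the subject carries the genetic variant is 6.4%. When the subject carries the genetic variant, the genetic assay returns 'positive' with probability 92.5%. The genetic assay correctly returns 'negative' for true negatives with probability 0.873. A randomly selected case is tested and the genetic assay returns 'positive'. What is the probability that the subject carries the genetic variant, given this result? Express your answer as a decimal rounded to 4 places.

Write H for 'the subject carries the genetic variant'. Prior odds H:¬H = 0.064/0.936 = 0.068376. For the 'positive' outcome, the likelihood ratio is 0.925/0.127 = 7.2835.
Posterior odds = 0.068376 × 7.2835 = 0.49801, so P(H|E) = 0.49801/(1+0.49801) = 0.3324.

P(H | E) ≈ 0.3324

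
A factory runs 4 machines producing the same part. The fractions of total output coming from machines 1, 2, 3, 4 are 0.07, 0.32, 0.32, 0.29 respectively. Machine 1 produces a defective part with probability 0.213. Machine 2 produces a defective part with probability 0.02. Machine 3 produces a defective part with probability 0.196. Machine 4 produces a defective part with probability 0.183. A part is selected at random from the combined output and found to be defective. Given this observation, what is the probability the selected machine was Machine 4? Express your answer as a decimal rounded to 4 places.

P(defective|M1) = 0.213; P(defective|M2) = 0.02; P(defective|M3) = 0.196; P(defective|M4) = 0.183.
Prior × likelihood for each source: 0.07·0.213=0.01491, 0.32·0.02=0.006400, 0.32·0.196=0.06272, 0.29·0.183=0.05307. Summing gives P(defective) = 0.13710.
P(Machine 4 | defective) = 0.05307 / 0.13710 = 0.3871.

Posterior probability ≈ 0.3871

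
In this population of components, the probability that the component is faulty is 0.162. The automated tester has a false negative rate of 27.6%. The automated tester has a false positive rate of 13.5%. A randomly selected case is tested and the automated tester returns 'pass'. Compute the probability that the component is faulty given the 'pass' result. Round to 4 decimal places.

Write H for 'the component is faulty'. Prior odds H:¬H = 0.162/0.838 = 0.19332. For the 'pass' outcome, the likelihood ratio is 0.276/0.865 = 0.31908.
Posterior odds = 0.19332 × 0.31908 = 0.061683, so P(H|E) = 0.061683/(1+0.061683) = 0.0581.

P(H | E) ≈ 0.0581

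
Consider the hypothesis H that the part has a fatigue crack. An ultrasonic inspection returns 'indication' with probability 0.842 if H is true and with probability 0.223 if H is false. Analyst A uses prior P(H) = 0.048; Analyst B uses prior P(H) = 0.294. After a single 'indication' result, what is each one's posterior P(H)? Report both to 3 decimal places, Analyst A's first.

The likelihood ratio for an 'indication' result is 0.842/0.223 = 3.7758.
Analyst A: prior odds 0.048/0.952 = 0.050420; posterior odds 0.19038; posterior probability 0.160.
Analyst B: prior odds 0.294/0.706 = 0.41643; posterior odds 1.5724; posterior probability 0.611.

Analyst A: 0.160; Analyst B: 0.611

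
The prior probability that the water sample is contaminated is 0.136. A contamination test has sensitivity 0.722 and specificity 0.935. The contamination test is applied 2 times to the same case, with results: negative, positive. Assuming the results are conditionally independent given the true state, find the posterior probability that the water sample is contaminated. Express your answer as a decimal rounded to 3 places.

Let H be the event that the water sample is contaminated; start with P(H) = 0.136. P('positive'|H) = 0.722, P('positive'|¬H) = 0.065.
Update on result 1 ('negative'): P(H) ← 0.278·0.1360 / (0.278·0.1360 + 0.935·0.8640) = 0.037808/0.84565 = 0.0447.
Update on result 2 ('positive'): P(H) ← 0.722·0.0447 / (0.722·0.0447 + 0.065·0.9553) = 0.032280/0.094374 = 0.3420.

Posterior P(H) ≈ 0.342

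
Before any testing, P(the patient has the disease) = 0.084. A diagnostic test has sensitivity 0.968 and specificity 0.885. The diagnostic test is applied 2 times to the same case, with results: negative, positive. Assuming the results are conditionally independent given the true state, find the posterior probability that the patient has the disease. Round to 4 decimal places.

Posterior P(H) ≈ 0.0272

Let H be the event that the patient has the disease; start with P(H) = 0.084. P('positive'|H) = 0.968, P('positive'|¬H) = 0.115.
Update on result 1 ('negative'): P(H) ← 0.032·0.0840 / (0.032·0.0840 + 0.885·0.9160) = 0.0026880/0.81335 = 0.0033.
Update on result 2 ('positive'): P(H) ← 0.968·0.0033 / (0.968·0.0033 + 0.115·0.9967) = 0.0031991/0.11782 = 0.0272.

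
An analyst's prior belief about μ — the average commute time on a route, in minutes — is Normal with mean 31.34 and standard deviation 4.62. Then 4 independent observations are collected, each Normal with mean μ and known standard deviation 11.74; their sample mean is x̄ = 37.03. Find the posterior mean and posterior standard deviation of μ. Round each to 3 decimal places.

Posterior mean ≈ 33.516; posterior SD ≈ 3.630

With known σ, the Normal prior is conjugate. Weight on the data is w = (n/σ²)/(n/σ² + 1/τ₀²) = 0.0290218/(0.0290218+0.0468507) = 0.38251.
Posterior mean = w·x̄ + (1−w)·μ₀ = 0.38251·37.03 + 0.61749·31.34 = 33.516. Posterior variance = 1/(0.0290218+0.0468507) = 13.1800, so SD = 3.630.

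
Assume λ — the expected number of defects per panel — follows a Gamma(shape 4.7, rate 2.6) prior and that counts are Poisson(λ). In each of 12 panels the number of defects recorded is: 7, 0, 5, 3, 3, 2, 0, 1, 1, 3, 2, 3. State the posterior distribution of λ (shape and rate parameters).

Total count ∑xᵢ = 30 over n = 12 panels.
Gamma is conjugate to the Poisson likelihood: posterior is Gamma(shape = 4.7+30 = 34.7, rate = 2.6+12 = 14.6).

Posterior: Gamma(shape=34.7, rate=14.6)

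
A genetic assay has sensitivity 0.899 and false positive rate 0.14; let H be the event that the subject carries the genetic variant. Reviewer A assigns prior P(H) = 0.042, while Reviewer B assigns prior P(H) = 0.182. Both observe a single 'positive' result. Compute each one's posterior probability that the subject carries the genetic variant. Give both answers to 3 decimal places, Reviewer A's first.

Reviewer A: 0.220; Reviewer B: 0.588

The likelihood ratio for a 'positive' result is 0.899/0.14 = 6.4214.
Reviewer A: prior odds 0.042/0.958 = 0.043841; posterior odds 0.28152; posterior probability 0.220.
Reviewer B: prior odds 0.182/0.818 = 0.22249; posterior odds 1.4287; posterior probability 0.588.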